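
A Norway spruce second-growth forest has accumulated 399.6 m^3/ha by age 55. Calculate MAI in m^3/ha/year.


Formula: MAI = Total Volume / Stand Age
MAI = 399.6 m^3/ha / 55 years
MAI = 7.27 m^3/ha/year

7.27


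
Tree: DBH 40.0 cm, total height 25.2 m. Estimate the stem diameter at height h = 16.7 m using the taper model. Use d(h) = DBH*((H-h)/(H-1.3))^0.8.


Taper: d(h) = DBH * ((H - h) / (H - 1.3))^0.8
Numerator = H - h = 25.2 - 16.7 = 8.5 m
Denominator = H - 1.3 = 25.2 - 1.3 = 23.9 m
Ratio = 8.5 / 23.9 = 0.35565
d = 40.0 * 0.35565^0.8 = 17.5 cm

17.5


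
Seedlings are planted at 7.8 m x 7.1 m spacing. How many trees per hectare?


Formula: TPH = 10000 m^2/ha / (spacing_x * spacing_y)
Area per tree = 7.8 m * 7.1 m = 55.38 m^2
TPH = 10000 / 55.38 = 181 trees/ha

181


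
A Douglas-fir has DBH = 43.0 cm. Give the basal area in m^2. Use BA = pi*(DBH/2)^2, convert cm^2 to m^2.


Formula: BA = pi * (DBH/2)^2 / 10000  (cm^2 to m^2)
Radius = DBH/2 = 43.0/2 = 21.5 cm
BA = pi * 21.5^2 / 10000
   = 1452.2012 cm^2 / 10000
   = 0.1452 m^2

0.1452


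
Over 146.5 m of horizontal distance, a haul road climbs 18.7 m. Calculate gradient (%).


Formula: Gradient = rise / run * 100
Gradient = 18.7 / 146.5 * 100 = 12.8%

12.8


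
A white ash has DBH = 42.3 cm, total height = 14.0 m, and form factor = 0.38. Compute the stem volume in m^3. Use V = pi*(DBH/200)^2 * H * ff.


Formula: V = pi * (DBH/200)^2 * H * ff
Radius = DBH/200 = 42.3/200 = 0.2115 m
Radius^2 = 0.2115^2 = 0.04473225 m^2
V = pi * 0.04473225 * 14.0 * 0.38
V = 0.748 m^3

0.748


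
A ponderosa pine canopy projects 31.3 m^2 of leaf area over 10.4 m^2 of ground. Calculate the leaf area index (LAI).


Formula: LAI = total leaf area / ground area  (dimensionless)
LAI = 31.3 m^2 / 10.4 m^2
LAI = 3.01

3.01


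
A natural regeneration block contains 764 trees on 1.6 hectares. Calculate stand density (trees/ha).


Formula: Stand Density = N_trees / Area_ha
Density = 764 trees / 1.6 ha
Density = 478 trees/ha

478


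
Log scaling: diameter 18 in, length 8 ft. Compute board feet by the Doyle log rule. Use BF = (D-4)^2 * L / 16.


Doyle: BF = (D - 4)^2 * L / 16
Adjusted diameter = 18 - 4 = 14 in
(D-4)^2 = 14^2 = 196
BF = 196 * 8 / 16 = 98 BF

98


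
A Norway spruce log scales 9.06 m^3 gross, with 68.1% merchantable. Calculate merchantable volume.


Formula: MV = V_total * (merchantable_pct / 100)
Merchantable fraction = 68.1% / 100 = 0.681
MV = 9.06 m^3 * 0.681 = 6.17 m^3

6.17


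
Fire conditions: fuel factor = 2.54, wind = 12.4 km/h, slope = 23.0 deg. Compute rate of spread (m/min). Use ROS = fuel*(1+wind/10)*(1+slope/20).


Formula: ROS = fuel * (1 + wind/10) * (1 + slope/20)
Wind factor = 1 + 12.4/10 = 2.24
Slope factor = 1 + 23.0/20 = 2.15
ROS = 2.54 * 2.24 * 2.15 = 12.23 m/min

12.23


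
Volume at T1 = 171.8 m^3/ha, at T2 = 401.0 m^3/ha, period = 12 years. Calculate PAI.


Formula: PAI = (V_T2 - V_T1) / (T2 - T1)
Volume increment = 401.0 - 171.8 = 229.2 m^3/ha
PAI = 229.2 / 12 = 19.1 m^3/ha/year

19.1


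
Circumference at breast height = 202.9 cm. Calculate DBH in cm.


Formula: DBH = C / pi
DBH = 202.9 / pi
pi = 3.14159...
DBH = 64.6 cm

64.6


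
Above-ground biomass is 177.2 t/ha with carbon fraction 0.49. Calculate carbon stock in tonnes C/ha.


Formula: Carbon Stock = Biomass * Carbon Fraction
C = 177.2 t/ha * 0.49
C = 86.8 t C/ha

86.8


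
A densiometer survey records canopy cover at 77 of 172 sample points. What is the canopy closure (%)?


Formula: Canopy closure = covered points / total points * 100
Closure = 77 / 172 * 100
Closure = 0.4477 * 100 = 44.8%

44.8


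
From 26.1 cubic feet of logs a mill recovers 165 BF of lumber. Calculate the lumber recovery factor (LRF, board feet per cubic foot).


Formula: LRF = Lumber Output (BF) / Log Input (ft^3)
LRF = 165 BF / 26.1 ft^3
LRF = 6.32 BF/ft^3

6.32


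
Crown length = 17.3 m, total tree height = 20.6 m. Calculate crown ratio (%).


Formula: Crown Ratio = (Crown Length / Total Height) * 100
CR = (17.3 m / 20.6 m) * 100
CR = 0.8398 * 100 = 84.0%

84.0


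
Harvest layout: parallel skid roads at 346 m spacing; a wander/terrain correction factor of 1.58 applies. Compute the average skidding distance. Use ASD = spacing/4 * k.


Formula: ASD = (spacing / 4) * correction
Uncorrected distance = spacing / 4 = 346 / 4 = 86.5 m
ASD = 86.5 * 1.58 = 137 m

137


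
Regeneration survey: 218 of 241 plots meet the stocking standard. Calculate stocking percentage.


Formula: Stocking % = stocked plots / total plots * 100
Stocking = 218 / 241 * 100
Stocking = 0.9046 * 100 = 90.5%

90.5


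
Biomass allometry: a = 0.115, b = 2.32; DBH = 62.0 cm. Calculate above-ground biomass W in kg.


Formula: W = a * DBH^b  (allometric power law)
DBH^b = 62.0^2.32 = 14399.5434
W = 0.115 * 14399.5434 = 1655.9 kg

1655.9


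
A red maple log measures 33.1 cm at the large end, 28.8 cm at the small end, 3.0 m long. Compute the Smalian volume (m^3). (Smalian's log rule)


Smalian: V = (A1 + A2)/2 * L,  A = pi*(D/200)^2
A1 = pi*(33.1/200)^2 = 0.086049 m^2
A2 = pi*(28.8/200)^2 = 0.065144 m^2
V = (0.086049+0.065144)/2*3.0 = 0.2268 m^3

0.2268


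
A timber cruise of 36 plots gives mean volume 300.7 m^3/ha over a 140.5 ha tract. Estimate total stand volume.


Formula: Total Volume = Mean Volume per ha * Total Area
Total Volume = 300.7 m^3/ha * 140.5 ha
Total Volume = 42248 m^3

42248


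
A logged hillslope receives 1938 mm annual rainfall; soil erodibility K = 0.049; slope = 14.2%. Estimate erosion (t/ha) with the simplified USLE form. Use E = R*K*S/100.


Formula: E = R * K * S / 100  (simplified USLE)
R * K = 1938 * 0.049 = 94.962
E = 94.962 * 14.2 / 100 = 13.48 t/ha

13.48


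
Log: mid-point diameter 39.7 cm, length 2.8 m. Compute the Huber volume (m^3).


Huber: V = Am * L,  Am = pi*(Dm/200)^2
Am = pi*(39.7/200)^2 = 0.123786 m^2
V = 0.123786*2.8 = 0.3466 m^3

0.3466


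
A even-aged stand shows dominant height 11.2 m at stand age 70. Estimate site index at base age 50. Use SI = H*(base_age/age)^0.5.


Formula: SI = H_dom * (base_age / age)^0.5
Age ratio = 50 / 70 = 0.71429
sqrt(age_ratio) = 0.84515
SI = 11.2 * 0.84515 = 9.5 m

9.5


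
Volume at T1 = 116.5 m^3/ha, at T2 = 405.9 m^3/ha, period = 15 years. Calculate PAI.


Formula: PAI = (V_T2 - V_T1) / (T2 - T1)
Volume increment = 405.9 - 116.5 = 289.4 m^3/ha
PAI = 289.4 / 15 = 19.29 m^3/ha/year

19.29


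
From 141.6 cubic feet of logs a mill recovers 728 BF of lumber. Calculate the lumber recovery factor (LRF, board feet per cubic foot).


Formula: LRF = Lumber Output (BF) / Log Input (ft^3)
LRF = 728 BF / 141.6 ft^3
LRF = 5.14 BF/ft^3

5.14


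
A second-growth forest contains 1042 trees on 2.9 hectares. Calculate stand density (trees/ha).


Formula: Stand Density = N_trees / Area_ha
Density = 1042 trees / 2.9 ha
Density = 359 trees/ha

359


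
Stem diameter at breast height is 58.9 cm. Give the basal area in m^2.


Formula: BA = pi * (DBH/2)^2 / 10000  (cm^2 to m^2)
Radius = DBH/2 = 58.9/2 = 29.45 cm
BA = pi * 29.45^2 / 10000
   = 2724.7112 cm^2 / 10000
   = 0.2725 m^2

0.2725


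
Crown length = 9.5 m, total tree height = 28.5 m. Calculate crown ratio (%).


Formula: Crown Ratio = (Crown Length / Total Height) * 100
CR = (9.5 m / 28.5 m) * 100
CR = 0.3333 * 100 = 33.3%

33.3


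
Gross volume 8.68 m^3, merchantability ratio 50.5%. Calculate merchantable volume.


Formula: MV = V_total * (merchantable_pct / 100)
Merchantable fraction = 50.5% / 100 = 0.505
MV = 8.68 m^3 * 0.505 = 4.383 m^3

4.383


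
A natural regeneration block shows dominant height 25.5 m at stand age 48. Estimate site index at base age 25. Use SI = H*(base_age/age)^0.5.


Formula: SI = H_dom * (base_age / age)^0.5
Age ratio = 25 / 48 = 0.52083
sqrt(age_ratio) = 0.72169
SI = 25.5 * 0.72169 = 18.4 m

18.4


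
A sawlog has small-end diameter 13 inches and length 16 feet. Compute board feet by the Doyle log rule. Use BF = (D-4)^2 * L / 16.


Doyle: BF = (D - 4)^2 * L / 16
Adjusted diameter = 13 - 4 = 9 in
(D-4)^2 = 9^2 = 81
BF = 81 * 16 / 16 = 81 BF

81


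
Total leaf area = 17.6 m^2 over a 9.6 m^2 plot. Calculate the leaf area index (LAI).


Formula: LAI = total leaf area / ground area  (dimensionless)
LAI = 17.6 m^2 / 9.6 m^2
LAI = 1.83

1.83


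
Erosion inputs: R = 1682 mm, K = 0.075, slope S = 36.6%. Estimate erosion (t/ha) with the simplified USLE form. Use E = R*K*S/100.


Formula: E = R * K * S / 100  (simplified USLE)
R * K = 1682 * 0.075 = 126.15
E = 126.15 * 36.6 / 100 = 46.17 t/ha

46.17


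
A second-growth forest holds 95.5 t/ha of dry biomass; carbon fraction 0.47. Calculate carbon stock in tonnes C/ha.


Formula: Carbon Stock = Biomass * Carbon Fraction
C = 95.5 t/ha * 0.47
C = 44.9 t C/ha

44.9


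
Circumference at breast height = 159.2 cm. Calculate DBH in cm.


Formula: DBH = C / pi
DBH = 159.2 / pi
pi = 3.14159...
DBH = 50.7 cm

50.7


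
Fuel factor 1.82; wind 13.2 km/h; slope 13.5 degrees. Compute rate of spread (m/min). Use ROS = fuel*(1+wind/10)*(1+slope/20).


Formula: ROS = fuel * (1 + wind/10) * (1 + slope/20)
Wind factor = 1 + 13.2/10 = 2.32
Slope factor = 1 + 13.5/20 = 1.675
ROS = 1.82 * 2.32 * 1.675 = 7.07 m/min

7.07


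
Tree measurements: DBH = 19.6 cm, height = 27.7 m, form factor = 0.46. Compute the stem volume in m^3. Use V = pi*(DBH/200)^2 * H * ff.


Formula: V = pi * (DBH/200)^2 * H * ff
Radius = DBH/200 = 19.6/200 = 0.098 m
Radius^2 = 0.098^2 = 0.009604 m^2
V = pi * 0.009604 * 27.7 * 0.46
V = 0.384 m^3

0.384


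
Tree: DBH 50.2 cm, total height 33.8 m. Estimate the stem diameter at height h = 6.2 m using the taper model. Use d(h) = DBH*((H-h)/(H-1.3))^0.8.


Taper: d(h) = DBH * ((H - h) / (H - 1.3))^0.8
Numerator = H - h = 33.8 - 6.2 = 27.6 m
Denominator = H - 1.3 = 33.8 - 1.3 = 32.5 m
Ratio = 27.6 / 32.5 = 0.84923
d = 50.2 * 0.84923^0.8 = 44.0 cm

44.0


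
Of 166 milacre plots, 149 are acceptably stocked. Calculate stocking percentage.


Formula: Stocking % = stocked plots / total plots * 100
Stocking = 149 / 166 * 100
Stocking = 0.8976 * 100 = 89.8%

89.8


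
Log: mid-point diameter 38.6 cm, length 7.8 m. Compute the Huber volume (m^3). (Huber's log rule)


Huber: V = Am * L,  Am = pi*(Dm/200)^2
Am = pi*(38.6/200)^2 = 0.117021 m^2
V = 0.117021*7.8 = 0.9128 m^3

0.9128


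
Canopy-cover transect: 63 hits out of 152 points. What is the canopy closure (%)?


Formula: Canopy closure = covered points / total points * 100
Closure = 63 / 152 * 100
Closure = 0.4145 * 100 = 41.4%

41.4


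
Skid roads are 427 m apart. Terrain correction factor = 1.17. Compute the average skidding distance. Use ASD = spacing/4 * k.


Formula: ASD = (spacing / 4) * correction
Uncorrected distance = spacing / 4 = 427 / 4 = 106.75 m
ASD = 106.75 * 1.17 = 125 m

125


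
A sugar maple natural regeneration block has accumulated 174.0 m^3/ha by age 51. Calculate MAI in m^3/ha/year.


Formula: MAI = Total Volume / Stand Age
MAI = 174.0 m^3/ha / 51 years
MAI = 3.41 m^3/ha/year

3.41


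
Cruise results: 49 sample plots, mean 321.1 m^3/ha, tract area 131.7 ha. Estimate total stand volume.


Formula: Total Volume = Mean Volume per ha * Total Area
Total Volume = 321.1 m^3/ha * 131.7 ha
Total Volume = 42289 m^3

42289


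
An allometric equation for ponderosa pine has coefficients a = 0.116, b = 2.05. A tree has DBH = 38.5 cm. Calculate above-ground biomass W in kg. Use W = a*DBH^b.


Formula: W = a * DBH^b  (allometric power law)
DBH^b = 38.5^2.05 = 1779.076
W = 0.116 * 1779.076 = 206.4 kg

206.4


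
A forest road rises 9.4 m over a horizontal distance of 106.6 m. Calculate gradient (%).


Formula: Gradient = rise / run * 100
Gradient = 9.4 / 106.6 * 100 = 8.8%

8.8


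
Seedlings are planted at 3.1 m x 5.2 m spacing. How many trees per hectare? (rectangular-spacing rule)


Formula: TPH = 10000 m^2/ha / (spacing_x * spacing_y)
Area per tree = 3.1 m * 5.2 m = 16.12 m^2
TPH = 10000 / 16.12 = 620 trees/ha

620


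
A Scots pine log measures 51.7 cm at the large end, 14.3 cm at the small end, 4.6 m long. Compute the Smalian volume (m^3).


Smalian: V = (A1 + A2)/2 * L,  A = pi*(D/200)^2
A1 = pi*(51.7/200)^2 = 0.209928 m^2
A2 = pi*(14.3/200)^2 = 0.016061 m^2
V = (0.209928+0.016061)/2*4.6 = 0.5198 m^3

0.5198


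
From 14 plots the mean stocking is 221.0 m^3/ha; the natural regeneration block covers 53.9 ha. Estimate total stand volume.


Formula: Total Volume = Mean Volume per ha * Total Area
Total Volume = 221.0 m^3/ha * 53.9 ha
Total Volume = 11912 m^3

11912


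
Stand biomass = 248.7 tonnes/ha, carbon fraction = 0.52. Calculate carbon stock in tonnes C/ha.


Formula: Carbon Stock = Biomass * Carbon Fraction
C = 248.7 t/ha * 0.52
C = 129.3 t C/ha

129.3


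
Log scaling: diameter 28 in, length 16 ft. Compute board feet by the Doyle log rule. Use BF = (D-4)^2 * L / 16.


Doyle: BF = (D - 4)^2 * L / 16
Adjusted diameter = 28 - 4 = 24 in
(D-4)^2 = 24^2 = 576
BF = 576 * 16 / 16 = 576 BF

576


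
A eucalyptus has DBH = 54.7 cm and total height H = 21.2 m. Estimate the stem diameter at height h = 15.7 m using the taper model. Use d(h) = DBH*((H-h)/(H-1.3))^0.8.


Taper: d(h) = DBH * ((H - h) / (H - 1.3))^0.8
Numerator = H - h = 21.2 - 15.7 = 5.5 m
Denominator = H - 1.3 = 21.2 - 1.3 = 19.9 m
Ratio = 5.5 / 19.9 = 0.27638
d = 54.7 * 0.27638^0.8 = 19.6 cm

19.6


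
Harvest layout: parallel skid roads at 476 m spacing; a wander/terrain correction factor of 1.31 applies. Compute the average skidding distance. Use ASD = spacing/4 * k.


Formula: ASD = (spacing / 4) * correction
Uncorrected distance = spacing / 4 = 476 / 4 = 119 m
ASD = 119 * 1.31 = 156 m

156


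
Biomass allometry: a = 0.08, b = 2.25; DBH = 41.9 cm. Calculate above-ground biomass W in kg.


Formula: W = a * DBH^b  (allometric power law)
DBH^b = 41.9^2.25 = 4466.6462
W = 0.08 * 4466.6462 = 357.3 kg

357.3


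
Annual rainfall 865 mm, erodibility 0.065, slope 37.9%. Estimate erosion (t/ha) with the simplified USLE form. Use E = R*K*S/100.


Formula: E = R * K * S / 100  (simplified USLE)
R * K = 865 * 0.065 = 56.225
E = 56.225 * 37.9 / 100 = 21.31 t/ha

21.31


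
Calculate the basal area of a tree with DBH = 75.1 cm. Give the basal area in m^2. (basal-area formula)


Formula: BA = pi * (DBH/2)^2 / 10000  (cm^2 to m^2)
Radius = DBH/2 = 75.1/2 = 37.55 cm
BA = pi * 37.55^2 / 10000
   = 4429.6535 cm^2 / 10000
   = 0.443 m^2

0.443


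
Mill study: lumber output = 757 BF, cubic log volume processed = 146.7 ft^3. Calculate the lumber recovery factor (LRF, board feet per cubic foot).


Formula: LRF = Lumber Output (BF) / Log Input (ft^3)
LRF = 757 BF / 146.7 ft^3
LRF = 5.16 BF/ft^3

5.16


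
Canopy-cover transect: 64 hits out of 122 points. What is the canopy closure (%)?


Formula: Canopy closure = covered points / total points * 100
Closure = 64 / 122 * 100
Closure = 0.5246 * 100 = 52.5%

52.5


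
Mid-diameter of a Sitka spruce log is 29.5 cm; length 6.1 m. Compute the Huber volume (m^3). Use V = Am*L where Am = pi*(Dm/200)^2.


Huber: V = Am * L,  Am = pi*(Dm/200)^2
Am = pi*(29.5/200)^2 = 0.068349 m^2
V = 0.068349*6.1 = 0.4169 m^3

0.4169


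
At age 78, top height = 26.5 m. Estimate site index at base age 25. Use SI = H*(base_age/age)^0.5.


Formula: SI = H_dom * (base_age / age)^0.5
Age ratio = 25 / 78 = 0.32051
sqrt(age_ratio) = 0.56614
SI = 26.5 * 0.56614 = 15.0 m

15.0


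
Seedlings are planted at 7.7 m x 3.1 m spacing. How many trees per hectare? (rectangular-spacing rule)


Formula: TPH = 10000 m^2/ha / (spacing_x * spacing_y)
Area per tree = 7.7 m * 3.1 m = 23.87 m^2
TPH = 10000 / 23.87 = 419 trees/ha

419


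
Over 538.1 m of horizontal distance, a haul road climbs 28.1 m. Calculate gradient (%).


Formula: Gradient = rise / run * 100
Gradient = 28.1 / 538.1 * 100 = 5.2%

5.2


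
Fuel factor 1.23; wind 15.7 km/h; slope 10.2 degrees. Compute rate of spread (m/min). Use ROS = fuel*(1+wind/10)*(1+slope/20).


Formula: ROS = fuel * (1 + wind/10) * (1 + slope/20)
Wind factor = 1 + 15.7/10 = 2.57
Slope factor = 1 + 10.2/20 = 1.51
ROS = 1.23 * 2.57 * 1.51 = 4.77 m/min

4.77


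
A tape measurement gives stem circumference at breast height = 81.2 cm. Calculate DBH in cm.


Formula: DBH = C / pi
DBH = 81.2 / pi
pi = 3.14159...
DBH = 25.8 cm

25.8


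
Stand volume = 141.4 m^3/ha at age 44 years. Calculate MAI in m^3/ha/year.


Formula: MAI = Total Volume / Stand Age
MAI = 141.4 m^3/ha / 44 years
MAI = 3.21 m^3/ha/year

3.21


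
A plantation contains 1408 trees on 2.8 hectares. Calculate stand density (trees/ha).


Formula: Stand Density = N_trees / Area_ha
Density = 1408 trees / 2.8 ha
Density = 503 trees/ha

503


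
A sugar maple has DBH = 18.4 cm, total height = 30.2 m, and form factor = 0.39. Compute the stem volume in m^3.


Formula: V = pi * (DBH/200)^2 * H * ff
Radius = DBH/200 = 18.4/200 = 0.092 m
Radius^2 = 0.092^2 = 0.008464 m^2
V = pi * 0.008464 * 30.2 * 0.39
V = 0.313 m^3

0.313


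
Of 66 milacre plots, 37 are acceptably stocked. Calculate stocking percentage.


Formula: Stocking % = stocked plots / total plots * 100
Stocking = 37 / 66 * 100
Stocking = 0.5606 * 100 = 56.1%

56.1


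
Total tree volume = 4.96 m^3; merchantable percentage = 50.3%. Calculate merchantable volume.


Formula: MV = V_total * (merchantable_pct / 100)
Merchantable fraction = 50.3% / 100 = 0.503
MV = 4.96 m^3 * 0.503 = 2.495 m^3

2.495


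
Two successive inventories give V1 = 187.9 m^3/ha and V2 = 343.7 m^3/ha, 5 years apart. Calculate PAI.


Formula: PAI = (V_T2 - V_T1) / (T2 - T1)
Volume increment = 343.7 - 187.9 = 155.8 m^3/ha
PAI = 155.8 / 5 = 31.16 m^3/ha/year

31.16


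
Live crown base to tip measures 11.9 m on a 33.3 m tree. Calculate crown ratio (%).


Formula: Crown Ratio = (Crown Length / Total Height) * 100
CR = (11.9 m / 33.3 m) * 100
CR = 0.3574 * 100 = 35.7%

35.7


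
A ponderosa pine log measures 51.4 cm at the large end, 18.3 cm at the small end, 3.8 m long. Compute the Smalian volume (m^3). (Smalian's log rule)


Smalian: V = (A1 + A2)/2 * L,  A = pi*(D/200)^2
A1 = pi*(51.4/200)^2 = 0.207499 m^2
A2 = pi*(18.3/200)^2 = 0.026302 m^2
V = (0.207499+0.026302)/2*3.8 = 0.4442 m^3

0.4442


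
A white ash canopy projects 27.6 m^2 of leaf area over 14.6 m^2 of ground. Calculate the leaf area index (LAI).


Formula: LAI = total leaf area / ground area  (dimensionless)
LAI = 27.6 m^2 / 14.6 m^2
LAI = 1.89

1.89


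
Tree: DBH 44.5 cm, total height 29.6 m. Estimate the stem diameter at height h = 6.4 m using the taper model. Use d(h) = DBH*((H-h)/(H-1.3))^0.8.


Taper: d(h) = DBH * ((H - h) / (H - 1.3))^0.8
Numerator = H - h = 29.6 - 6.4 = 23.2 m
Denominator = H - 1.3 = 29.6 - 1.3 = 28.3 m
Ratio = 23.2 / 28.3 = 0.81979
d = 44.5 * 0.81979^0.8 = 38.0 cm

38.0


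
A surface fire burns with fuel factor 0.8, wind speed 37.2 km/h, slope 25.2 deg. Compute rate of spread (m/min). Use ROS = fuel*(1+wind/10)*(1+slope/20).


Formula: ROS = fuel * (1 + wind/10) * (1 + slope/20)
Wind factor = 1 + 37.2/10 = 4.72
Slope factor = 1 + 25.2/20 = 2.26
ROS = 0.8 * 4.72 * 2.26 = 8.53 m/min

8.53


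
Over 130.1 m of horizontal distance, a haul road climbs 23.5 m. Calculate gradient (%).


Formula: Gradient = rise / run * 100
Gradient = 23.5 / 130.1 * 100 = 18.1%

18.1


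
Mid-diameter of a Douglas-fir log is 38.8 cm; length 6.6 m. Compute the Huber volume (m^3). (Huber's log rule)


Huber: V = Am * L,  Am = pi*(Dm/200)^2
Am = pi*(38.8/200)^2 = 0.118237 m^2
V = 0.118237*6.6 = 0.7804 m^3

0.7804


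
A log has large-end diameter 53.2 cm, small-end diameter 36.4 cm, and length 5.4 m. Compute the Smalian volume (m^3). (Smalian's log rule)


Smalian: V = (A1 + A2)/2 * L,  A = pi*(D/200)^2
A1 = pi*(53.2/200)^2 = 0.222287 m^2
A2 = pi*(36.4/200)^2 = 0.104062 m^2
V = (0.222287+0.104062)/2*5.4 = 0.8811 m^3

0.8811


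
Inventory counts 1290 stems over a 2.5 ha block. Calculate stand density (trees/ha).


Formula: Stand Density = N_trees / Area_ha
Density = 1290 trees / 2.5 ha
Density = 516 trees/ha

516


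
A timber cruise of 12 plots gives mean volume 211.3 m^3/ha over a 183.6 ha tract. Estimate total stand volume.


Formula: Total Volume = Mean Volume per ha * Total Area
Total Volume = 211.3 m^3/ha * 183.6 ha
Total Volume = 38795 m^3

38795


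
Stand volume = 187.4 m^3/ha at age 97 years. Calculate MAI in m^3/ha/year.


Formula: MAI = Total Volume / Stand Age
MAI = 187.4 m^3/ha / 97 years
MAI = 1.93 m^3/ha/year

1.93


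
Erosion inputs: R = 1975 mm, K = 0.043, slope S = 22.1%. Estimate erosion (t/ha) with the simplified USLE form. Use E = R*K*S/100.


Formula: E = R * K * S / 100  (simplified USLE)
R * K = 1975 * 0.043 = 84.925
E = 84.925 * 22.1 / 100 = 18.77 t/ha

18.77


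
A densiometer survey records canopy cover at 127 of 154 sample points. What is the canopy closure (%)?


Formula: Canopy closure = covered points / total points * 100
Closure = 127 / 154 * 100
Closure = 0.8247 * 100 = 82.5%

82.5


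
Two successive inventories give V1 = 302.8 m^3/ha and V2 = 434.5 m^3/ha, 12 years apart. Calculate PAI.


Formula: PAI = (V_T2 - V_T1) / (T2 - T1)
Volume increment = 434.5 - 302.8 = 131.7 m^3/ha
PAI = 131.7 / 12 = 10.98 m^3/ha/year

10.98


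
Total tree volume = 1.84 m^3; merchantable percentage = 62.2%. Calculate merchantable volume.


Formula: MV = V_total * (merchantable_pct / 100)
Merchantable fraction = 62.2% / 100 = 0.622
MV = 1.84 m^3 * 0.622 = 1.144 m^3

1.144


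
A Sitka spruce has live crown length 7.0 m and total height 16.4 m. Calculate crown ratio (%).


Formula: Crown Ratio = (Crown Length / Total Height) * 100
CR = (7.0 m / 16.4 m) * 100
CR = 0.4268 * 100 = 42.7%

42.7


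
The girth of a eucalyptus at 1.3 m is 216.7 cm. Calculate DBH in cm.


Formula: DBH = C / pi
DBH = 216.7 / pi
pi = 3.14159...
DBH = 69.0 cm

69.0


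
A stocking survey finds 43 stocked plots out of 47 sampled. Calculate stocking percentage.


Formula: Stocking % = stocked plots / total plots * 100
Stocking = 43 / 47 * 100
Stocking = 0.9149 * 100 = 91.5%

91.5


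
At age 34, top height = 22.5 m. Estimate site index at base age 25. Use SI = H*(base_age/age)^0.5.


Formula: SI = H_dom * (base_age / age)^0.5
Age ratio = 25 / 34 = 0.73529
sqrt(age_ratio) = 0.85749
SI = 22.5 * 0.85749 = 19.3 m

19.3


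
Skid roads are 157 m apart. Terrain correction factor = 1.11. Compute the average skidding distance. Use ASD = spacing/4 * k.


Formula: ASD = (spacing / 4) * correction
Uncorrected distance = spacing / 4 = 157 / 4 = 39.25 m
ASD = 39.25 * 1.11 = 44 m

44


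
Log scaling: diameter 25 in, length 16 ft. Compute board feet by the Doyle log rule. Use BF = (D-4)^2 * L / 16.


Doyle: BF = (D - 4)^2 * L / 16
Adjusted diameter = 25 - 4 = 21 in
(D-4)^2 = 21^2 = 441
BF = 441 * 16 / 16 = 441 BF

441


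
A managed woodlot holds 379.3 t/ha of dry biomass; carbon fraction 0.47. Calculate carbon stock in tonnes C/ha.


Formula: Carbon Stock = Biomass * Carbon Fraction
C = 379.3 t/ha * 0.47
C = 178.3 t C/ha

178.3


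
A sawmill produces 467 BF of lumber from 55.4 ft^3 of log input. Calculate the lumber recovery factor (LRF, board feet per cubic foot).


Formula: LRF = Lumber Output (BF) / Log Input (ft^3)
LRF = 467 BF / 55.4 ft^3
LRF = 8.43 BF/ft^3

8.43


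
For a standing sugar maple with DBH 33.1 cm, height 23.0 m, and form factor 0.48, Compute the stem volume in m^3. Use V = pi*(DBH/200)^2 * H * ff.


Formula: V = pi * (DBH/200)^2 * H * ff
Radius = DBH/200 = 33.1/200 = 0.1655 m
Radius^2 = 0.1655^2 = 0.02739025 m^2
V = pi * 0.02739025 * 23.0 * 0.48
V = 0.95 m^3

0.95


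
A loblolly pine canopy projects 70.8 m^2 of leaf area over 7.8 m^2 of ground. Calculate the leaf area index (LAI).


Formula: LAI = total leaf area / ground area  (dimensionless)
LAI = 70.8 m^2 / 7.8 m^2
LAI = 9.08

9.08


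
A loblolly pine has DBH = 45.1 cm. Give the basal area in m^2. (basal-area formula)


Formula: BA = pi * (DBH/2)^2 / 10000  (cm^2 to m^2)
Radius = DBH/2 = 45.1/2 = 22.55 cm
BA = pi * 22.55^2 / 10000
   = 1597.5077 cm^2 / 10000
   = 0.1598 m^2

0.1598


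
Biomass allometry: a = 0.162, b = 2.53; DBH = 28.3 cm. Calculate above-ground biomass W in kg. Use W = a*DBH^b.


Formula: W = a * DBH^b  (allometric power law)
DBH^b = 28.3^2.53 = 4709.9867
W = 0.162 * 4709.9867 = 763.0 kg

763.0


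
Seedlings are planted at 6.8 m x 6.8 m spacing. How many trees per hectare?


Formula: TPH = 10000 m^2/ha / (spacing_x * spacing_y)
Area per tree = 6.8 m * 6.8 m = 46.24 m^2
TPH = 10000 / 46.24 = 216 trees/ha

216


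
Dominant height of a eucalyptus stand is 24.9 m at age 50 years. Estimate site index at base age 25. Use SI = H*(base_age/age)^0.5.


Formula: SI = H_dom * (base_age / age)^0.5
Age ratio = 25 / 50 = 0.5
sqrt(age_ratio) = 0.70711
SI = 24.9 * 0.70711 = 17.6 m

17.6


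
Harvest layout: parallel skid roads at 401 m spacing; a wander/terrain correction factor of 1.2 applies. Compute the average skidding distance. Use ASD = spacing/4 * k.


Formula: ASD = (spacing / 4) * correction
Uncorrected distance = spacing / 4 = 401 / 4 = 100.25 m
ASD = 100.25 * 1.2 = 120 m

120


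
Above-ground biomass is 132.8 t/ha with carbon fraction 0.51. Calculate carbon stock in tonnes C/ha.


Formula: Carbon Stock = Biomass * Carbon Fraction
C = 132.8 t/ha * 0.51
C = 67.7 t C/ha

67.7


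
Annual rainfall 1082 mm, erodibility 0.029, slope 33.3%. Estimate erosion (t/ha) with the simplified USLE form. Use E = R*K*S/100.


Formula: E = R * K * S / 100  (simplified USLE)
R * K = 1082 * 0.029 = 31.378
E = 31.378 * 33.3 / 100 = 10.45 t/ha

10.45


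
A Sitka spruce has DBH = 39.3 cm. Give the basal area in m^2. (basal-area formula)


Formula: BA = pi * (DBH/2)^2 / 10000  (cm^2 to m^2)
Radius = DBH/2 = 39.3/2 = 19.65 cm
BA = pi * 19.65^2 / 10000
   = 1213.0396 cm^2 / 10000
   = 0.1213 m^2

0.1213


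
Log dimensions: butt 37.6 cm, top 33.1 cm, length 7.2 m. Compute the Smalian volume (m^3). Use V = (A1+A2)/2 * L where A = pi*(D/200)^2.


Smalian: V = (A1 + A2)/2 * L,  A = pi*(D/200)^2
A1 = pi*(37.6/200)^2 = 0.111036 m^2
A2 = pi*(33.1/200)^2 = 0.086049 m^2
V = (0.111036+0.086049)/2*7.2 = 0.7095 m^3

0.7095


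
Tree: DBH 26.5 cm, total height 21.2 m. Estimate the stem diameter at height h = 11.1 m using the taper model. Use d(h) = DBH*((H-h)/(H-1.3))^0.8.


Taper: d(h) = DBH * ((H - h) / (H - 1.3))^0.8
Numerator = H - h = 21.2 - 11.1 = 10.1 m
Denominator = H - 1.3 = 21.2 - 1.3 = 19.9 m
Ratio = 10.1 / 19.9 = 0.50754
d = 26.5 * 0.50754^0.8 = 15.4 cm

15.4


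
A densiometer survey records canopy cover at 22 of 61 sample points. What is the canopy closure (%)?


Formula: Canopy closure = covered points / total points * 100
Closure = 22 / 61 * 100
Closure = 0.3607 * 100 = 36.1%

36.1


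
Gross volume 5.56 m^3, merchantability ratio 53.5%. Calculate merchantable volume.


Formula: MV = V_total * (merchantable_pct / 100)
Merchantable fraction = 53.5% / 100 = 0.535
MV = 5.56 m^3 * 0.535 = 2.975 m^3

2.975


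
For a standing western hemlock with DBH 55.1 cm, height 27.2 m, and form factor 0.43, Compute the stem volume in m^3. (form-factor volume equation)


Formula: V = pi * (DBH/200)^2 * H * ff
Radius = DBH/200 = 55.1/200 = 0.2755 m
Radius^2 = 0.2755^2 = 0.07590025 m^2
V = pi * 0.07590025 * 27.2 * 0.43
V = 2.789 m^3

2.789


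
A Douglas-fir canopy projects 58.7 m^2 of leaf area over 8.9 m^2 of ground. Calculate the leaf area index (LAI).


Formula: LAI = total leaf area / ground area  (dimensionless)
LAI = 58.7 m^2 / 8.9 m^2
LAI = 6.6

6.6


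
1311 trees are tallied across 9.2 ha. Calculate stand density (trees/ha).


Formula: Stand Density = N_trees / Area_ha
Density = 1311 trees / 9.2 ha
Density = 143 trees/ha

143


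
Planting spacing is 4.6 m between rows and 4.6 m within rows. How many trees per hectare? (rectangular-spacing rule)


Formula: TPH = 10000 m^2/ha / (spacing_x * spacing_y)
Area per tree = 4.6 m * 4.6 m = 21.16 m^2
TPH = 10000 / 21.16 = 473 trees/ha

473


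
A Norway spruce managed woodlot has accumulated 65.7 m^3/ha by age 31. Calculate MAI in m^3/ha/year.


Formula: MAI = Total Volume / Stand Age
MAI = 65.7 m^3/ha / 31 years
MAI = 2.12 m^3/ha/year

2.12


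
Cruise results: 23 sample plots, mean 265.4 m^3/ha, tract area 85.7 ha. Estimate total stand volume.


Formula: Total Volume = Mean Volume per ha * Total Area
Total Volume = 265.4 m^3/ha * 85.7 ha
Total Volume = 22745 m^3

22745


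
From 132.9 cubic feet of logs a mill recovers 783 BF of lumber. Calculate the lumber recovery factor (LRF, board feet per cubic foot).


Formula: LRF = Lumber Output (BF) / Log Input (ft^3)
LRF = 783 BF / 132.9 ft^3
LRF = 5.89 BF/ft^3

5.89


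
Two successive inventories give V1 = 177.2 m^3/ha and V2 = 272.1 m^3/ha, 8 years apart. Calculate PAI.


Formula: PAI = (V_T2 - V_T1) / (T2 - T1)
Volume increment = 272.1 - 177.2 = 94.9 m^3/ha
PAI = 94.9 / 8 = 11.86 m^3/ha/year

11.86


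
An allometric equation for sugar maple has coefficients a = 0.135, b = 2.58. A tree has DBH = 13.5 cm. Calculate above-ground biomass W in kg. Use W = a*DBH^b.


Formula: W = a * DBH^b  (allometric power law)
DBH^b = 13.5^2.58 = 824.6338
W = 0.135 * 824.6338 = 111.3 kg

111.3


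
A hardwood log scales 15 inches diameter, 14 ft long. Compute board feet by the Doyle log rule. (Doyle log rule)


Doyle: BF = (D - 4)^2 * L / 16
Adjusted diameter = 15 - 4 = 11 in
(D-4)^2 = 11^2 = 121
BF = 121 * 14 / 16 = 106 BF

106


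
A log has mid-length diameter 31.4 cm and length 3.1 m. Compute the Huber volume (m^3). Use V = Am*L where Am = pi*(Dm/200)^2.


Huber: V = Am * L,  Am = pi*(Dm/200)^2
Am = pi*(31.4/200)^2 = 0.077437 m^2
V = 0.077437*3.1 = 0.2401 m^3

0.2401


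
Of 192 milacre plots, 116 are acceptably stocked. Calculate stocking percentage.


Formula: Stocking % = stocked plots / total plots * 100
Stocking = 116 / 192 * 100
Stocking = 0.6042 * 100 = 60.4%

60.4


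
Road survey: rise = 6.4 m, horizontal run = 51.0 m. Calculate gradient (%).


Formula: Gradient = rise / run * 100
Gradient = 6.4 / 51.0 * 100 = 12.5%

12.5


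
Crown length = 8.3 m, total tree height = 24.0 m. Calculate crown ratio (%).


Formula: Crown Ratio = (Crown Length / Total Height) * 100
CR = (8.3 m / 24.0 m) * 100
CR = 0.3458 * 100 = 34.6%

34.6


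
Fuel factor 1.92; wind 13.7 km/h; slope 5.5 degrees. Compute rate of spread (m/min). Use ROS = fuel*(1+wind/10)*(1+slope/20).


Formula: ROS = fuel * (1 + wind/10) * (1 + slope/20)
Wind factor = 1 + 13.7/10 = 2.37
Slope factor = 1 + 5.5/20 = 1.275
ROS = 1.92 * 2.37 * 1.275 = 5.8 m/min

5.8


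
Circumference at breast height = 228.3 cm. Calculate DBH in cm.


Formula: DBH = C / pi
DBH = 228.3 / pi
pi = 3.14159...
DBH = 72.7 cm

72.7


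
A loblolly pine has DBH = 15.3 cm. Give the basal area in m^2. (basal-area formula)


Formula: BA = pi * (DBH/2)^2 / 10000  (cm^2 to m^2)
Radius = DBH/2 = 15.3/2 = 7.65 cm
BA = pi * 7.65^2 / 10000
   = 183.8539 cm^2 / 10000
   = 0.0184 m^2

0.0184


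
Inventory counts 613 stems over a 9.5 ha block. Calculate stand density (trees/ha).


Formula: Stand Density = N_trees / Area_ha
Density = 613 trees / 9.5 ha
Density = 65 trees/ha

65


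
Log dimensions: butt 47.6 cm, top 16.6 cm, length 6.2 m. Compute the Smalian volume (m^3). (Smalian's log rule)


Smalian: V = (A1 + A2)/2 * L,  A = pi*(D/200)^2
A1 = pi*(47.6/200)^2 = 0.177952 m^2
A2 = pi*(16.6/200)^2 = 0.021642 m^2
V = (0.177952+0.021642)/2*6.2 = 0.6187 m^3

0.6187


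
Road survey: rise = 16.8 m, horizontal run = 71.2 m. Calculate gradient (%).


Formula: Gradient = rise / run * 100
Gradient = 16.8 / 71.2 * 100 = 23.6%

23.6


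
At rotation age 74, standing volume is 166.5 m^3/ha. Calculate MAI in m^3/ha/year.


Formula: MAI = Total Volume / Stand Age
MAI = 166.5 m^3/ha / 74 years
MAI = 2.25 m^3/ha/year

2.25


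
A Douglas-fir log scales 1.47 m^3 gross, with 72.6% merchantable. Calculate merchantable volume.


Formula: MV = V_total * (merchantable_pct / 100)
Merchantable fraction = 72.6% / 100 = 0.726
MV = 1.47 m^3 * 0.726 = 1.067 m^3

1.067


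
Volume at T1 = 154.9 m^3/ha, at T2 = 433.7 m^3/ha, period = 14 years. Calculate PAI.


Formula: PAI = (V_T2 - V_T1) / (T2 - T1)
Volume increment = 433.7 - 154.9 = 278.8 m^3/ha
PAI = 278.8 / 14 = 19.91 m^3/ha/year

19.91


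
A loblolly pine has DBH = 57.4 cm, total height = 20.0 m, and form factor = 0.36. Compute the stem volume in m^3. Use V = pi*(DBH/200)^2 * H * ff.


Formula: V = pi * (DBH/200)^2 * H * ff
Radius = DBH/200 = 57.4/200 = 0.287 m
Radius^2 = 0.287^2 = 0.082369 m^2
V = pi * 0.082369 * 20.0 * 0.36
V = 1.863 m^3

1.863


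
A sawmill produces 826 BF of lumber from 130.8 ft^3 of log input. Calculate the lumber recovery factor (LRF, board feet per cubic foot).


Formula: LRF = Lumber Output (BF) / Log Input (ft^3)
LRF = 826 BF / 130.8 ft^3
LRF = 6.31 BF/ft^3

6.31


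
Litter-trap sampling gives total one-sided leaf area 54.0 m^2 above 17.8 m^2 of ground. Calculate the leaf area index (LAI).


Formula: LAI = total leaf area / ground area  (dimensionless)
LAI = 54.0 m^2 / 17.8 m^2
LAI = 3.03

3.03


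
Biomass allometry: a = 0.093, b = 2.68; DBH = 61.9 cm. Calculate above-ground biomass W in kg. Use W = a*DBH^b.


Formula: W = a * DBH^b  (allometric power law)
DBH^b = 61.9^2.68 = 63347.7128
W = 0.093 * 63347.7128 = 5891.3 kg

5891.3


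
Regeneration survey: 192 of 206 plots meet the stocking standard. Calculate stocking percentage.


Formula: Stocking % = stocked plots / total plots * 100
Stocking = 192 / 206 * 100
Stocking = 0.932 * 100 = 93.2%

93.2


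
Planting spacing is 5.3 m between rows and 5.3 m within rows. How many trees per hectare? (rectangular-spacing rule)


Formula: TPH = 10000 m^2/ha / (spacing_x * spacing_y)
Area per tree = 5.3 m * 5.3 m = 28.09 m^2
TPH = 10000 / 28.09 = 356 trees/ha

356


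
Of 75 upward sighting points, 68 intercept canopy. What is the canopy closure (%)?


Formula: Canopy closure = covered points / total points * 100
Closure = 68 / 75 * 100
Closure = 0.9067 * 100 = 90.7%

90.7


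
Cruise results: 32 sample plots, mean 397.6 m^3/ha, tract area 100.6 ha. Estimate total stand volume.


Formula: Total Volume = Mean Volume per ha * Total Area
Total Volume = 397.6 m^3/ha * 100.6 ha
Total Volume = 39999 m^3

39999


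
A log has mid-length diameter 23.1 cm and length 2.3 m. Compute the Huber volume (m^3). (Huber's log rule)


Huber: V = Am * L,  Am = pi*(Dm/200)^2
Am = pi*(23.1/200)^2 = 0.04191 m^2
V = 0.04191*2.3 = 0.0964 m^3

0.0964


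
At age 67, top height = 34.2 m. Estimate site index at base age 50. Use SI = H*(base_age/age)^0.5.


Formula: SI = H_dom * (base_age / age)^0.5
Age ratio = 50 / 67 = 0.74627
sqrt(age_ratio) = 0.86387
SI = 34.2 * 0.86387 = 29.5 m

29.5


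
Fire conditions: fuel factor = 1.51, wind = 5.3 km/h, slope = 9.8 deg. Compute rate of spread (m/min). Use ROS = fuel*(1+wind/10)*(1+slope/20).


Formula: ROS = fuel * (1 + wind/10) * (1 + slope/20)
Wind factor = 1 + 5.3/10 = 1.53
Slope factor = 1 + 9.8/20 = 1.49
ROS = 1.51 * 1.53 * 1.49 = 3.44 m/min

3.44


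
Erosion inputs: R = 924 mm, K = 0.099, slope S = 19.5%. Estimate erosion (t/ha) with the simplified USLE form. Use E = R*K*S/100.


Formula: E = R * K * S / 100  (simplified USLE)
R * K = 924 * 0.099 = 91.476
E = 91.476 * 19.5 / 100 = 17.84 t/ha

17.84


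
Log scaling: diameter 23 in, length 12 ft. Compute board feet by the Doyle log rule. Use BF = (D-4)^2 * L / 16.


Doyle: BF = (D - 4)^2 * L / 16
Adjusted diameter = 23 - 4 = 19 in
(D-4)^2 = 19^2 = 361
BF = 361 * 12 / 16 = 271 BF

271


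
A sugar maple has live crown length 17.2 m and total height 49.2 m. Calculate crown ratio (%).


Formula: Crown Ratio = (Crown Length / Total Height) * 100
CR = (17.2 m / 49.2 m) * 100
CR = 0.3496 * 100 = 35.0%

35.0


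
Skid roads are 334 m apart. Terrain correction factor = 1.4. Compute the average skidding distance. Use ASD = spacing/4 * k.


Formula: ASD = (spacing / 4) * correction
Uncorrected distance = spacing / 4 = 334 / 4 = 83.5 m
ASD = 83.5 * 1.4 = 117 m

117


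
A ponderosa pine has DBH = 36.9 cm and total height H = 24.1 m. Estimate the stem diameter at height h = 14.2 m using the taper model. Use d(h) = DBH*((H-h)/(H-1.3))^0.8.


Taper: d(h) = DBH * ((H - h) / (H - 1.3))^0.8
Numerator = H - h = 24.1 - 14.2 = 9.9 m
Denominator = H - 1.3 = 24.1 - 1.3 = 22.8 m
Ratio = 9.9 / 22.8 = 0.43421
d = 36.9 * 0.43421^0.8 = 18.9 cm

18.9


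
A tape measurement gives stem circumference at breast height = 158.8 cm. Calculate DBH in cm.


Formula: DBH = C / pi
DBH = 158.8 / pi
pi = 3.14159...
DBH = 50.5 cm

50.5


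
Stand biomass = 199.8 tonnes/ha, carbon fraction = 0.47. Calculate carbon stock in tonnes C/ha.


Formula: Carbon Stock = Biomass * Carbon Fraction
C = 199.8 t/ha * 0.47
C = 93.9 t C/ha

93.9


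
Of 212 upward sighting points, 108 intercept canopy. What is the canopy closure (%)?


Formula: Canopy closure = covered points / total points * 100
Closure = 108 / 212 * 100
Closure = 0.5094 * 100 = 50.9%

50.9


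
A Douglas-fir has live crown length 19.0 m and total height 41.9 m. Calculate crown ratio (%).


Formula: Crown Ratio = (Crown Length / Total Height) * 100
CR = (19.0 m / 41.9 m) * 100
CR = 0.4535 * 100 = 45.3%

45.3


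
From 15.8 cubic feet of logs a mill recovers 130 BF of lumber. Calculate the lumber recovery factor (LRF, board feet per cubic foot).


Formula: LRF = Lumber Output (BF) / Log Input (ft^3)
LRF = 130 BF / 15.8 ft^3
LRF = 8.23 BF/ft^3

8.23


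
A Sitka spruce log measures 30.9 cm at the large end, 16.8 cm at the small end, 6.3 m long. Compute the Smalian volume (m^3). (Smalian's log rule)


Smalian: V = (A1 + A2)/2 * L,  A = pi*(D/200)^2
A1 = pi*(30.9/200)^2 = 0.074991 m^2
A2 = pi*(16.8/200)^2 = 0.022167 m^2
V = (0.074991+0.022167)/2*6.3 = 0.306 m^3

0.306


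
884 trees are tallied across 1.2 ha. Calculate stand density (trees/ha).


Formula: Stand Density = N_trees / Area_ha
Density = 884 trees / 1.2 ha
Density = 737 trees/ha

737


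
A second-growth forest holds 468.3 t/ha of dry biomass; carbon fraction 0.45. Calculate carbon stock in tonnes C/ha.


Formula: Carbon Stock = Biomass * Carbon Fraction
C = 468.3 t/ha * 0.45
C = 210.7 t C/ha

210.7


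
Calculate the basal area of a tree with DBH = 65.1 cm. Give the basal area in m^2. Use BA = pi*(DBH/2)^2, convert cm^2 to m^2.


Formula: BA = pi * (DBH/2)^2 / 10000  (cm^2 to m^2)
Radius = DBH/2 = 65.1/2 = 32.55 cm
BA = pi * 32.55^2 / 10000
   = 3328.5253 cm^2 / 10000
   = 0.3329 m^2

0.3329


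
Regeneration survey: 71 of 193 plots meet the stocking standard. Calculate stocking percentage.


Formula: Stocking % = stocked plots / total plots * 100
Stocking = 71 / 193 * 100
Stocking = 0.3679 * 100 = 36.8%

36.8


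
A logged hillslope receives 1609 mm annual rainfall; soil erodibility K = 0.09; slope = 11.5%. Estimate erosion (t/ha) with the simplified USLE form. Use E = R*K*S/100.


Formula: E = R * K * S / 100  (simplified USLE)
R * K = 1609 * 0.09 = 144.81
E = 144.81 * 11.5 / 100 = 16.65 t/ha

16.65


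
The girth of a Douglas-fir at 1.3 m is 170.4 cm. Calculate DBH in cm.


Formula: DBH = C / pi
DBH = 170.4 / pi
pi = 3.14159...
DBH = 54.2 cm

54.2


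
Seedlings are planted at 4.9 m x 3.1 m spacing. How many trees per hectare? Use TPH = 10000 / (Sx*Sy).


Formula: TPH = 10000 m^2/ha / (spacing_x * spacing_y)
Area per tree = 4.9 m * 3.1 m = 15.19 m^2
TPH = 10000 / 15.19 = 658 trees/ha

658
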